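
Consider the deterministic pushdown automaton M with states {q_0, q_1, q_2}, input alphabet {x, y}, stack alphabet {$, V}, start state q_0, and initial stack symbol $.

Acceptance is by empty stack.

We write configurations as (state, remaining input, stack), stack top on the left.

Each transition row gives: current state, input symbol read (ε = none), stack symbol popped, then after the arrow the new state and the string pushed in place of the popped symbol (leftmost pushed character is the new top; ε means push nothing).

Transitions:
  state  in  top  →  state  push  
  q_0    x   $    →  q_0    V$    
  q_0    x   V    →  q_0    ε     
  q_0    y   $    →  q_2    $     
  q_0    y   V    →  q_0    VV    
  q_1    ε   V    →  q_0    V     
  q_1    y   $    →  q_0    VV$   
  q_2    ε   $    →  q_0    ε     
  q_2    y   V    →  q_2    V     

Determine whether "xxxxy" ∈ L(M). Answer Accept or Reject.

Accept

(q_0, xxxxy, $)
  read x, top $: go to q_0, push V$ → (q_0, xxxy, V$)
  read x, top V: go to q_0, push ε → (q_0, xxy, $)
  read x, top $: go to q_0, push V$ → (q_0, xy, V$)
  read x, top V: go to q_0, push ε → (q_0, y, $)
  read y, top $: go to q_2, push $ → (q_2, ε, $)
  ε-move, top $: go to q_0, push ε → (q_0, ε, ε)
All input consumed and the stack is empty.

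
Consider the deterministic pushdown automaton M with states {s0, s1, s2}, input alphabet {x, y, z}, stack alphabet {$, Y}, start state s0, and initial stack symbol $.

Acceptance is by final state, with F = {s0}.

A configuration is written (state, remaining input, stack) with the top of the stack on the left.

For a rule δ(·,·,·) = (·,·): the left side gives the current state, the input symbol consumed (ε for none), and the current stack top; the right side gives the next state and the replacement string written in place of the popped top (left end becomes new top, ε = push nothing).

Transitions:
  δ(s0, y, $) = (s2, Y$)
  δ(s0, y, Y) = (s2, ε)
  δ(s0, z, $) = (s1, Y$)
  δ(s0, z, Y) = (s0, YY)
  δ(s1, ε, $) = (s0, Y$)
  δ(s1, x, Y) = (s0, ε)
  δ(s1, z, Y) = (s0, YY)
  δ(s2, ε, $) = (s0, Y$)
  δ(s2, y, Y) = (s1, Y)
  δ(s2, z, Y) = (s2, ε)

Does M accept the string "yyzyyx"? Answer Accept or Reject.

Accept

(s0, yyzyyx, $)
  read y, top $: go to s2, push Y$ → (s2, yzyyx, Y$)
  read y, top Y: go to s1, push Y → (s1, zyyx, Y$)
  read z, top Y: go to s0, push YY → (s0, yyx, YY$)
  read y, top Y: go to s2, push ε → (s2, yx, Y$)
  read y, top Y: go to s1, push Y → (s1, x, Y$)
  read x, top Y: go to s0, push ε → (s0, ε, $)
All input consumed; state s0 ∈ F.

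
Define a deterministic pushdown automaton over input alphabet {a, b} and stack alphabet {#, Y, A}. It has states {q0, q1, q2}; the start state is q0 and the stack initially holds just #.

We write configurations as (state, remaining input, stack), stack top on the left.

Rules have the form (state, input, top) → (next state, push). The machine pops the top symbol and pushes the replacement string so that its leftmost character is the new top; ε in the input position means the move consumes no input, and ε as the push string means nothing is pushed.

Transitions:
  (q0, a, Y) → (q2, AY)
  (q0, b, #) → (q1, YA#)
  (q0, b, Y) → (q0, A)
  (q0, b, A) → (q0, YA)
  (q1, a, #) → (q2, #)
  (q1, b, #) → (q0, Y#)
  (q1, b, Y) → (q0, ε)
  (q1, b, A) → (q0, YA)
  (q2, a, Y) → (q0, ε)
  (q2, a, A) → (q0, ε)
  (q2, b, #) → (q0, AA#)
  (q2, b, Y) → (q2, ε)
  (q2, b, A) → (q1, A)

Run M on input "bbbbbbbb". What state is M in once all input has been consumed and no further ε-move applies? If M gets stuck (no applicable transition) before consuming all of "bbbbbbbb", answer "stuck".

(q0, bbbbbbbb, #)
  read b, top #: go to q1, push YA# → (q1, bbbbbbb, YA#)
  read b, top Y: go to q0, push ε → (q0, bbbbbb, A#)
  read b, top A: go to q0, push YA → (q0, bbbbb, YA#)
  read b, top Y: go to q0, push A → (q0, bbbb, AA#)
  read b, top A: go to q0, push YA → (q0, bbb, YAA#)
  read b, top Y: go to q0, push A → (q0, bb, AAA#)
  read b, top A: go to q0, push YA → (q0, b, YAAA#)
  read b, top Y: go to q0, push A → (q0, ε, AAAA#)
All input consumed; M is in state q0.

q0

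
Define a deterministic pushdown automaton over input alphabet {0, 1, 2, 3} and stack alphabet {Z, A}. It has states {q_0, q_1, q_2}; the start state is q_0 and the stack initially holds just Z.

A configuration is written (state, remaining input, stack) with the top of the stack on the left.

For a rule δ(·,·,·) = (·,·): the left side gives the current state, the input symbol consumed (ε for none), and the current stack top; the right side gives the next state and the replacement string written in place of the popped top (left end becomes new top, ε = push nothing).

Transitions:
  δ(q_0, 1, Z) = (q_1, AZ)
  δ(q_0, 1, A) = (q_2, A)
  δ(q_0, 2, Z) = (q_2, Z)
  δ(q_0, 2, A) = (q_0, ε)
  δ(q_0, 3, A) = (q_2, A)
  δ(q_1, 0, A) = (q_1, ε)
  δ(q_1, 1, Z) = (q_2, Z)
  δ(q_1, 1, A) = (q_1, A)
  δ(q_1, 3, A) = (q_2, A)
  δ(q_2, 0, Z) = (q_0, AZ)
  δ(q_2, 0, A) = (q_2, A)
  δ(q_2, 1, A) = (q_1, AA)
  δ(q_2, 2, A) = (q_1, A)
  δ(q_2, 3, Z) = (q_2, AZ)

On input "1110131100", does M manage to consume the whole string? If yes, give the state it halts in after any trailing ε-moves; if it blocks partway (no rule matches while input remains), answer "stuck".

q_1

(q_0, 1110131100, Z)
  read 1, top Z: go to q_1, push AZ → (q_1, 110131100, AZ)
  read 1, top A: go to q_1, push A → (q_1, 10131100, AZ)
  read 1, top A: go to q_1, push A → (q_1, 0131100, AZ)
  read 0, top A: go to q_1, push ε → (q_1, 131100, Z)
  read 1, top Z: go to q_2, push Z → (q_2, 31100, Z)
  read 3, top Z: go to q_2, push AZ → (q_2, 1100, AZ)
  read 1, top A: go to q_1, push AA → (q_1, 100, AAZ)
  read 1, top A: go to q_1, push A → (q_1, 00, AAZ)
  read 0, top A: go to q_1, push ε → (q_1, 0, AZ)
  read 0, top A: go to q_1, push ε → (q_1, ε, Z)
All input consumed; M is in state q_1.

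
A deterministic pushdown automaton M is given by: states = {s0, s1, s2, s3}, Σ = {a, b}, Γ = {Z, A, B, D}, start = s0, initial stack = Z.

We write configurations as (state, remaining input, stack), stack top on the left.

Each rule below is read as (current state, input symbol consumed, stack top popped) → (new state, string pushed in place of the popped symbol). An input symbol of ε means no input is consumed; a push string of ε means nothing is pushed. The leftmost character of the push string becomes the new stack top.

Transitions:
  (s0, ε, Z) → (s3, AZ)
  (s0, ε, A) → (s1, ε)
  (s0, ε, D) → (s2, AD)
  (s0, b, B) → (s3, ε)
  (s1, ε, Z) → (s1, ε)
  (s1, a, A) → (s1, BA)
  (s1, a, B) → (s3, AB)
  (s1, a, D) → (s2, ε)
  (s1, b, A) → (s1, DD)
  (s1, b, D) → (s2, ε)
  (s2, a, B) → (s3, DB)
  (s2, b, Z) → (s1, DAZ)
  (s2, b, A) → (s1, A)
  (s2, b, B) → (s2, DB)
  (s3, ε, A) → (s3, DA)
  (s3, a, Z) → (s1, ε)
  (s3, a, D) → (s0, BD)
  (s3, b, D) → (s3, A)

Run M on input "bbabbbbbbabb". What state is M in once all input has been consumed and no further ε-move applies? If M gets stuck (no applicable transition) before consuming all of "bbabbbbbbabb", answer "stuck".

s3

(s0, bbabbbbbbabb, Z) ⊢ (s3, bbabbbbbbabb, AZ) ⊢ (s3, bbabbbbbbabb, DAZ) ⊢ (s3, babbbbbbabb, AAZ) ⊢ (s3, babbbbbbabb, DAAZ) ⊢ (s3, abbbbbbabb, AAAZ) ⊢ (s3, abbbbbbabb, DAAAZ) ⊢ (s0, bbbbbbabb, BDAAAZ) ⊢ (s3, bbbbbabb, DAAAZ) ⊢ (s3, bbbbabb, AAAAZ) ⊢ (s3, bbbbabb, DAAAAZ) ⊢ (s3, bbbabb, AAAAAZ) ⊢ (s3, bbbabb, DAAAAAZ) ⊢ (s3, bbabb, AAAAAAZ) ⊢ (s3, bbabb, DAAAAAAZ) ⊢ (s3, babb, AAAAAAAZ) ⊢ (s3, babb, DAAAAAAAZ) ⊢ (s3, abb, AAAAAAAAZ) ⊢ (s3, abb, DAAAAAAAAZ) ⊢ (s0, bb, BDAAAAAAAAZ) ⊢ (s3, b, DAAAAAAAAZ) ⊢ (s3, ε, AAAAAAAAAZ) ⊢ (s3, ε, DAAAAAAAAAZ)
All input consumed; M is in state s3.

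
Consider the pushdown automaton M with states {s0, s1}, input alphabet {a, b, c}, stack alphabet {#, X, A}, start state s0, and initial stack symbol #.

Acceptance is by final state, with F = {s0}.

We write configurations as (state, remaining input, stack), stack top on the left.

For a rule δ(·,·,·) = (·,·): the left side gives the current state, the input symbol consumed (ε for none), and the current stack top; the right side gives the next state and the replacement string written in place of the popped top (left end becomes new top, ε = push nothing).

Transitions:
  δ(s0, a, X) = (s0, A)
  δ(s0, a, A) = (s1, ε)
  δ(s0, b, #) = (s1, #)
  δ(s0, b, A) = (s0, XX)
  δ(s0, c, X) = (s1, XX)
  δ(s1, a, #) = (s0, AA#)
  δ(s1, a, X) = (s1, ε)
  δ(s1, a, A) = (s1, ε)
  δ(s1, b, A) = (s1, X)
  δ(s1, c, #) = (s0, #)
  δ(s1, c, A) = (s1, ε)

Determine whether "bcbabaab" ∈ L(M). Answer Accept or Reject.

Reject

No computation consumes all input and reaches a final state.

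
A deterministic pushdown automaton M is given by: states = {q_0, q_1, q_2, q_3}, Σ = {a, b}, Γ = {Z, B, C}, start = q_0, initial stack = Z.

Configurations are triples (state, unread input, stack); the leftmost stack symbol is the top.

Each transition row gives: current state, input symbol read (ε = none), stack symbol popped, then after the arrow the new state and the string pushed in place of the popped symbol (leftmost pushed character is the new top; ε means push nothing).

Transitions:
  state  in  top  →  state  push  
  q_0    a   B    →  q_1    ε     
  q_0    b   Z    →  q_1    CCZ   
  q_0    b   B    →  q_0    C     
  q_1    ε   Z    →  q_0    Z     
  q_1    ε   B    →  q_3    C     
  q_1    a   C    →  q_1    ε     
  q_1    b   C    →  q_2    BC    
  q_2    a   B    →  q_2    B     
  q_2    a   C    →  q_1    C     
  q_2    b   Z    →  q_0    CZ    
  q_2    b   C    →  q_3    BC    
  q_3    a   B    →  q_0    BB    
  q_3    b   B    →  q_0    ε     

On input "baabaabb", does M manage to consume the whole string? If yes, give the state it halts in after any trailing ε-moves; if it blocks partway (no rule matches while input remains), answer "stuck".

q_2

(q_0, baabaabb, Z)
  read b, top Z: go to q_1, push CCZ → (q_1, aabaabb, CCZ)
  read a, top C: go to q_1, push ε → (q_1, abaabb, CZ)
  read a, top C: go to q_1, push ε → (q_1, baabb, Z)
  ε-move, top Z: go to q_0, push Z → (q_0, baabb, Z)
  read b, top Z: go to q_1, push CCZ → (q_1, aabb, CCZ)
  read a, top C: go to q_1, push ε → (q_1, abb, CZ)
  read a, top C: go to q_1, push ε → (q_1, bb, Z)
  ε-move, top Z: go to q_0, push Z → (q_0, bb, Z)
  read b, top Z: go to q_1, push CCZ → (q_1, b, CCZ)
  read b, top C: go to q_2, push BC → (q_2, ε, BCCZ)
All input consumed; M is in state q_2.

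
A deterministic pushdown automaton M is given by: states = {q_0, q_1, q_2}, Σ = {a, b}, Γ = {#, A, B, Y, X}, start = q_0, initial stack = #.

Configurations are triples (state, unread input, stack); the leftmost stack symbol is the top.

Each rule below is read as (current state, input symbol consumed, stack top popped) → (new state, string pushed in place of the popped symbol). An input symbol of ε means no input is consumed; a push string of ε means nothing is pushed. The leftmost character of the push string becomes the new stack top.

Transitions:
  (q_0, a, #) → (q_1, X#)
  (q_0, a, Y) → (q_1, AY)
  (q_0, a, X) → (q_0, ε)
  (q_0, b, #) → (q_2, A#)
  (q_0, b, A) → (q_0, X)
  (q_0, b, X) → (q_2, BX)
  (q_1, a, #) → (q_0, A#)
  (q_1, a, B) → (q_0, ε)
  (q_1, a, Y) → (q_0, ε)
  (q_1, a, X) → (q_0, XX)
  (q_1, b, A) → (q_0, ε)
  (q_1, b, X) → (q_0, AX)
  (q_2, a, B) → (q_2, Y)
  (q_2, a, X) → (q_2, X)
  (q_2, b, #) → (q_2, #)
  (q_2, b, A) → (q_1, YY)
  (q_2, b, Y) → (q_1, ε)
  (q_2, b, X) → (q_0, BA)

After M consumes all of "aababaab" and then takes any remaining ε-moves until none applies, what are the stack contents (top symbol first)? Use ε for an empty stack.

BXX#

(q_0, aababaab, #)
  read a, top #: go to q_1, push X# → (q_1, ababaab, X#)
  read a, top X: go to q_0, push XX → (q_0, babaab, XX#)
  read b, top X: go to q_2, push BX → (q_2, abaab, BXX#)
  read a, top B: go to q_2, push Y → (q_2, baab, YXX#)
  read b, top Y: go to q_1, push ε → (q_1, aab, XX#)
  read a, top X: go to q_0, push XX → (q_0, ab, XXX#)
  read a, top X: go to q_0, push ε → (q_0, b, XX#)
  read b, top X: go to q_2, push BX → (q_2, ε, BXX#)
All input consumed in state q_2 with stack BXX#.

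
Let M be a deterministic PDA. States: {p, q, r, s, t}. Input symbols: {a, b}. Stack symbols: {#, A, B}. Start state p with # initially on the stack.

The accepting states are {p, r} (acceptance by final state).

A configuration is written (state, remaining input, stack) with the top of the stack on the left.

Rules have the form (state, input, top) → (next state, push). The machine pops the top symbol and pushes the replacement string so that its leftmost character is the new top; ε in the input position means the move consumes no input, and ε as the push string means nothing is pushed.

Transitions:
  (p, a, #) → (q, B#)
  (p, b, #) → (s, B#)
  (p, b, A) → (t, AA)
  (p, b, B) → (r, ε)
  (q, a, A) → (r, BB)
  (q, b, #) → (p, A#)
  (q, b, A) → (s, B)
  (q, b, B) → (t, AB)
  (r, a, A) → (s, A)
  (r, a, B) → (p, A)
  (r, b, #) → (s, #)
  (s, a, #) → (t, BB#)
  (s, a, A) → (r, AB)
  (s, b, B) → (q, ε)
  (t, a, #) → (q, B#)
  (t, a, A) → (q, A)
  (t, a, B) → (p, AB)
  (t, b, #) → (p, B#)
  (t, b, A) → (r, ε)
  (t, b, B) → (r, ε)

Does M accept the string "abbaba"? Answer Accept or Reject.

Reject

(p, abbaba, #) ⊢ (q, bbaba, B#) ⊢ (t, baba, AB#) ⊢ (r, aba, B#) ⊢ (p, ba, A#) ⊢ (t, a, AA#) ⊢ (q, ε, AA#)
All input consumed; state q ∉ F and no further ε-move applies.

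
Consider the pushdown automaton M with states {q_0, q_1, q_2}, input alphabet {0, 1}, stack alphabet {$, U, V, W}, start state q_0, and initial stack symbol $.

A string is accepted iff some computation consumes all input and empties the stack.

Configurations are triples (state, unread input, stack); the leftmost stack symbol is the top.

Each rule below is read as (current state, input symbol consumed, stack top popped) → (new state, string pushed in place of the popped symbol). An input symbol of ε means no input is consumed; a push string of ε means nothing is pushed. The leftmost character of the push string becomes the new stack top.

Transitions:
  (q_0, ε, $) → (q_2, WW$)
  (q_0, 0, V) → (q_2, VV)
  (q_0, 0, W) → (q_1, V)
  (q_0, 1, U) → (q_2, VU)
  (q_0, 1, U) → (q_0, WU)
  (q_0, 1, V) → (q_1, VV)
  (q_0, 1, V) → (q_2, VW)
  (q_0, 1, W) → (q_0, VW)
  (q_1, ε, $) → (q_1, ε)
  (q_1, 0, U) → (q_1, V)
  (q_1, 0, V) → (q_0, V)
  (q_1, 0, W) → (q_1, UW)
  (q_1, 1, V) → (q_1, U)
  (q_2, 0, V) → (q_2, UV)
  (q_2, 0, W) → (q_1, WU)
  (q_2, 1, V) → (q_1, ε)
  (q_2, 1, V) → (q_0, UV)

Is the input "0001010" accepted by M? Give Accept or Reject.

Reject

No computation consumes all input and empties the stack.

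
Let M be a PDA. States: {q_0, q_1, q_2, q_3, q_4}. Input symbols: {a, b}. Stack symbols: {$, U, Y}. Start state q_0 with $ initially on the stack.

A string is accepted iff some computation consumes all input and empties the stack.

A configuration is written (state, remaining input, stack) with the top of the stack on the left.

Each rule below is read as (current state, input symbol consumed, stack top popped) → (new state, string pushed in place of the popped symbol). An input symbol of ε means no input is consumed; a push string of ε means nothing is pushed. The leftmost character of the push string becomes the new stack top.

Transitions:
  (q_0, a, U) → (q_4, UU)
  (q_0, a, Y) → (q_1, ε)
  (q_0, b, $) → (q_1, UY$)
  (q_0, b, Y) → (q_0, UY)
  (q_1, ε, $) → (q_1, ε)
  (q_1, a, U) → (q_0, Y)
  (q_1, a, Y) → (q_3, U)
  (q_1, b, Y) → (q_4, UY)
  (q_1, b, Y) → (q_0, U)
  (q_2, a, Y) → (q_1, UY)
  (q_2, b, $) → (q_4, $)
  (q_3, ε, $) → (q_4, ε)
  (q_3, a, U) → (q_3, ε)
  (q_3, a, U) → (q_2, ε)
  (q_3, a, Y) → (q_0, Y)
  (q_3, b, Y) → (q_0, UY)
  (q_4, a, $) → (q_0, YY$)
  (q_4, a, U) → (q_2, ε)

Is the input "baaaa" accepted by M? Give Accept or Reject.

Accept

One accepting computation: (q_0, baaaa, $) ⊢ (q_1, aaaa, UY$) ⊢ (q_0, aaa, YY$) ⊢ (q_1, aa, Y$) ⊢ (q_3, a, U$) ⊢ (q_3, ε, $) ⊢ (q_4, ε, ε)
All input consumed and the stack is empty.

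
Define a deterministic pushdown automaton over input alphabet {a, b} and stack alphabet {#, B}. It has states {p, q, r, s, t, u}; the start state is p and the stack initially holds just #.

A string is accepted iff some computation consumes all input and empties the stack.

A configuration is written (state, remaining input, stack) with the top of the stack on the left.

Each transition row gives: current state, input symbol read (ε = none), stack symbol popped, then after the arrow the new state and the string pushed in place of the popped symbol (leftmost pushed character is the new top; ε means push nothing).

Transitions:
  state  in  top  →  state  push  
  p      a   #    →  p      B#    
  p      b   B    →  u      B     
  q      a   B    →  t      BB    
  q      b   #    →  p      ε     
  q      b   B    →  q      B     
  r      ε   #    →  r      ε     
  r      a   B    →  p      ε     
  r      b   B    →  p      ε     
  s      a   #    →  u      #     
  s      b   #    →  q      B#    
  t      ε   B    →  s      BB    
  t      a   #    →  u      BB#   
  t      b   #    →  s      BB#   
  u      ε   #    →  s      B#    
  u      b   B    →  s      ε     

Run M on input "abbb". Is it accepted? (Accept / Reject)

Reject

(p, abbb, #) ⊢ (p, bbb, B#) ⊢ (u, bb, B#) ⊢ (s, b, #) ⊢ (q, ε, B#)
All input consumed; stack is B#, not empty, and no further ε-move applies.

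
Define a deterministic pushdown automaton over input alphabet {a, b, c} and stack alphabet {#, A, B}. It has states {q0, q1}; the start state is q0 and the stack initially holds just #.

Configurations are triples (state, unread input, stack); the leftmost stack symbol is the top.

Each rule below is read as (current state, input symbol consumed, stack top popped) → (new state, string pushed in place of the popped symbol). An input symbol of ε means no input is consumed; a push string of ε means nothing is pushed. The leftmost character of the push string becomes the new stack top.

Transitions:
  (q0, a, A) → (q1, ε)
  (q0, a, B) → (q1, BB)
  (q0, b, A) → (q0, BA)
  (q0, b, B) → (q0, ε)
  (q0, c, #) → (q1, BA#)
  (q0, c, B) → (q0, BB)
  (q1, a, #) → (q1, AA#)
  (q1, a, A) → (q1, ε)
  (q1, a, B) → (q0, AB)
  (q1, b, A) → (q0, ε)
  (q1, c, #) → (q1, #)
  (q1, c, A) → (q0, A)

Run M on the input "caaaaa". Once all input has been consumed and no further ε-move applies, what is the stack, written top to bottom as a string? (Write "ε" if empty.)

(q0, caaaaa, #)
  read c, top #: go to q1, push BA# → (q1, aaaaa, BA#)
  read a, top B: go to q0, push AB → (q0, aaaa, ABA#)
  read a, top A: go to q1, push ε → (q1, aaa, BA#)
  read a, top B: go to q0, push AB → (q0, aa, ABA#)
  read a, top A: go to q1, push ε → (q1, a, BA#)
  read a, top B: go to q0, push AB → (q0, ε, ABA#)
All input consumed in state q0 with stack ABA#.

ABA#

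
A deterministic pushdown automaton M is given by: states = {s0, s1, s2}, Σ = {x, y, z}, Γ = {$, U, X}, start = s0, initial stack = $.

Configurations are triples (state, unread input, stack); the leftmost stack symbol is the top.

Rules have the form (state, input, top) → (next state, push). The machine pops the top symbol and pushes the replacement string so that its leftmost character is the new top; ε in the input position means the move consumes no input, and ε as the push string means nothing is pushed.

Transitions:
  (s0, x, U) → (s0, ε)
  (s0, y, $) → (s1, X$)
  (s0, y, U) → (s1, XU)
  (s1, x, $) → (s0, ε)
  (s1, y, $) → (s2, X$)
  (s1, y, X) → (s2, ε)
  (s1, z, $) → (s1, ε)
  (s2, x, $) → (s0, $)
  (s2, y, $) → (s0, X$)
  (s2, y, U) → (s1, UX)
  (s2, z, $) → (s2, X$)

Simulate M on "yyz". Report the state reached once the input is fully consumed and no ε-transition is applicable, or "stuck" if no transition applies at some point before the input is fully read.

(s0, yyz, $)
  read y, top $: go to s1, push X$ → (s1, yz, X$)
  read y, top X: go to s2, push ε → (s2, z, $)
  read z, top $: go to s2, push X$ → (s2, ε, X$)
All input consumed; M is in state s2.

s2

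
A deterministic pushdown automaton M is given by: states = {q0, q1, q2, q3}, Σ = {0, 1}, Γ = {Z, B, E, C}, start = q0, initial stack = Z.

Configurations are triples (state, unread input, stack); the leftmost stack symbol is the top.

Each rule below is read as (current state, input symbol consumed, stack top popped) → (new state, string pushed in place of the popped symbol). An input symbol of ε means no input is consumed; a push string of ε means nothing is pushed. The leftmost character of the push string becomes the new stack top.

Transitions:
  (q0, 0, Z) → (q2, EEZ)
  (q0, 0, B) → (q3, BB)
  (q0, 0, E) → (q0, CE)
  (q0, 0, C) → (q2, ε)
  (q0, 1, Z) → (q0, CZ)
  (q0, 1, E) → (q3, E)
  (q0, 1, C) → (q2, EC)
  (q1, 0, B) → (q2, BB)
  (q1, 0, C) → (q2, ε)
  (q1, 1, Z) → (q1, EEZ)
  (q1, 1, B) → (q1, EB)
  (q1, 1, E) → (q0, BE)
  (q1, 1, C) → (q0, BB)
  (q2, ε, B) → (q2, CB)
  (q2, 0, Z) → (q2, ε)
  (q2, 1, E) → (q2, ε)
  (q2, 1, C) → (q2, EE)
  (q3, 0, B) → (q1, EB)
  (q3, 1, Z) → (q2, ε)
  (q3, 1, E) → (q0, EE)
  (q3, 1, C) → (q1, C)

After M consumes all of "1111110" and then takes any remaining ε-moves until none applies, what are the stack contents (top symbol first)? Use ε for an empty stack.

ε

(q0, 1111110, Z)
  read 1, top Z: go to q0, push CZ → (q0, 111110, CZ)
  read 1, top C: go to q2, push EC → (q2, 11110, ECZ)
  read 1, top E: go to q2, push ε → (q2, 1110, CZ)
  read 1, top C: go to q2, push EE → (q2, 110, EEZ)
  read 1, top E: go to q2, push ε → (q2, 10, EZ)
  read 1, top E: go to q2, push ε → (q2, 0, Z)
  read 0, top Z: go to q2, push ε → (q2, ε, ε)
All input consumed in state q2 with stack ε.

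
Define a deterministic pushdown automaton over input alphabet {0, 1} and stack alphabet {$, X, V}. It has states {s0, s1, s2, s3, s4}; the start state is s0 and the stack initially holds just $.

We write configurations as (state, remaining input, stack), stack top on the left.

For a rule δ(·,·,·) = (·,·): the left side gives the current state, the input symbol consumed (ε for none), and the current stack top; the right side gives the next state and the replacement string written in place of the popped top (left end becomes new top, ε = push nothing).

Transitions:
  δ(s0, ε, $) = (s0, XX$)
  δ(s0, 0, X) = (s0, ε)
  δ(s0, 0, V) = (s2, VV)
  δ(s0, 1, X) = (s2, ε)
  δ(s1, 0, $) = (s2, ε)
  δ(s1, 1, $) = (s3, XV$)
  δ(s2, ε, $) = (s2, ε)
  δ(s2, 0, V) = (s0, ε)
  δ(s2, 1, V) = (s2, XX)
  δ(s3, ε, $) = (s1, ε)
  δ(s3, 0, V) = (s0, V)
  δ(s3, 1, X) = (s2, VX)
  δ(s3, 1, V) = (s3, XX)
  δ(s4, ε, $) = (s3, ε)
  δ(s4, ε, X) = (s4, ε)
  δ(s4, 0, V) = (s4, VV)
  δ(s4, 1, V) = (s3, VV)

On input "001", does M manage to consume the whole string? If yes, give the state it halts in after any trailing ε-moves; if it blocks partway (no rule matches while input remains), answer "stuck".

(s0, 001, $) ⊢ (s0, 001, XX$) ⊢ (s0, 01, X$) ⊢ (s0, 1, $) ⊢ (s0, 1, XX$) ⊢ (s2, ε, X$)
All input consumed; M is in state s2.

s2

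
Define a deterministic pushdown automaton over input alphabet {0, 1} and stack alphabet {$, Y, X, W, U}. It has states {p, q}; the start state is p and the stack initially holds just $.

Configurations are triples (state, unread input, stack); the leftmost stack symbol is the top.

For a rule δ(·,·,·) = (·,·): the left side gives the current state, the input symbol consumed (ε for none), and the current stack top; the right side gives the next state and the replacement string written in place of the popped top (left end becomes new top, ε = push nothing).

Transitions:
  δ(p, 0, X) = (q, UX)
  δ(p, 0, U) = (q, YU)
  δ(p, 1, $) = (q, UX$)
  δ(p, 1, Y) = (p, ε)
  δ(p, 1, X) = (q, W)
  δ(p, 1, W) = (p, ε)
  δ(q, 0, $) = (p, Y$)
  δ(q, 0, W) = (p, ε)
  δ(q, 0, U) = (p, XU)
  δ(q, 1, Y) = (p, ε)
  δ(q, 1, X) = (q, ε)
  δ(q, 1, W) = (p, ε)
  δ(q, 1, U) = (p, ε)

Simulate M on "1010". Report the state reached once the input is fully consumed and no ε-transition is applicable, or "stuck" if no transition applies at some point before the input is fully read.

p

(p, 1010, $) ⊢ (q, 010, UX$) ⊢ (p, 10, XUX$) ⊢ (q, 0, WUX$) ⊢ (p, ε, UX$)
All input consumed; M is in state p.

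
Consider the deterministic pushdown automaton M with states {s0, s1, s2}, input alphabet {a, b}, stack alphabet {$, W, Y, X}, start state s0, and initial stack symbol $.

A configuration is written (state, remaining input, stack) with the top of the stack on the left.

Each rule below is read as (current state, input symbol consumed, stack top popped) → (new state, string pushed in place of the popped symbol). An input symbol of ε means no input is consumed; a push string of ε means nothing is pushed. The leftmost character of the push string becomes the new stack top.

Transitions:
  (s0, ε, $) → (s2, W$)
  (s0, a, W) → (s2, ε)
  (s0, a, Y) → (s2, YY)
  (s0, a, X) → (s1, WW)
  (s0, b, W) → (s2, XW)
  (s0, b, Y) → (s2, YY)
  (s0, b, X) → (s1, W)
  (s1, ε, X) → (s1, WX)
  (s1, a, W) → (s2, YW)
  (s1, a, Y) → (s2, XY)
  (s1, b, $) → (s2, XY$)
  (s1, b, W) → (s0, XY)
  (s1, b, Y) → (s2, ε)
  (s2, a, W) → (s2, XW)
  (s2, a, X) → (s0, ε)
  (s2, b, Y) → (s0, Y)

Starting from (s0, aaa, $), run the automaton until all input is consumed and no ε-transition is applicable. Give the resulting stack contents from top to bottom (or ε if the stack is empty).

(s0, aaa, $) ⊢ (s2, aaa, W$) ⊢ (s2, aa, XW$) ⊢ (s0, a, W$) ⊢ (s2, ε, $)
All input consumed in state s2 with stack $.

$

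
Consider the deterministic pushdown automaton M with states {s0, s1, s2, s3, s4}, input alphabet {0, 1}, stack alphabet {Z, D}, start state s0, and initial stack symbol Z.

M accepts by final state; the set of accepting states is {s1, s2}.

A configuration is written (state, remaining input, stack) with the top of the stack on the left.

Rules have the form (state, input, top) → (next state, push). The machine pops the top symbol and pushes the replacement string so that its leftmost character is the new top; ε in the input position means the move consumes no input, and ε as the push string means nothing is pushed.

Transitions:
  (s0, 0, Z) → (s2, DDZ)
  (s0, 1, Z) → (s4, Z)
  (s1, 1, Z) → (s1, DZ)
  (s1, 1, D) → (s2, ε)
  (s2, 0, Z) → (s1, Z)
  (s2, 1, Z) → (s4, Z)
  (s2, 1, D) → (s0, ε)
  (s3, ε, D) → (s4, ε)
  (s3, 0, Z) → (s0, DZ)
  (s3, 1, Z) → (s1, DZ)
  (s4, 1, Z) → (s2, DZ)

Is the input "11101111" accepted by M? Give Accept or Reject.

Reject

(s0, 11101111, Z)
  read 1, top Z: go to s4, push Z → (s4, 1101111, Z)
  read 1, top Z: go to s2, push DZ → (s2, 101111, DZ)
  read 1, top D: go to s0, push ε → (s0, 01111, Z)
  read 0, top Z: go to s2, push DDZ → (s2, 1111, DDZ)
  read 1, top D: go to s0, push ε → (s0, 111, DZ)
No transition applies at (s0, 111, DZ); input not fully consumed.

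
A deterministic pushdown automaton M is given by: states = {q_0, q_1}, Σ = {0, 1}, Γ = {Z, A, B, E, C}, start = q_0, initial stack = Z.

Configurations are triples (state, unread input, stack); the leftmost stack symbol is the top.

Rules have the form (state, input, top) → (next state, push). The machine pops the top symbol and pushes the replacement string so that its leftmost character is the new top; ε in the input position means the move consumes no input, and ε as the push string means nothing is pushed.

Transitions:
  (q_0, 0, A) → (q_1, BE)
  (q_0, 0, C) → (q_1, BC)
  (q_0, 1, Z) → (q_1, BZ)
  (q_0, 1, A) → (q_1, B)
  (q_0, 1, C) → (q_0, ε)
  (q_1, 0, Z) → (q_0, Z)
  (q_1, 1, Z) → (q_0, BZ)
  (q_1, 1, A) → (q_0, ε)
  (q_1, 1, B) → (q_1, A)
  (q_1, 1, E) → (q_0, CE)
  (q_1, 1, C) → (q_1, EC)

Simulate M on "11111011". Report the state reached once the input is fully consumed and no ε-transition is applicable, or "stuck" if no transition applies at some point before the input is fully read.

(q_0, 11111011, Z)
  read 1, top Z: go to q_1, push BZ → (q_1, 1111011, BZ)
  read 1, top B: go to q_1, push A → (q_1, 111011, AZ)
  read 1, top A: go to q_0, push ε → (q_0, 11011, Z)
  read 1, top Z: go to q_1, push BZ → (q_1, 1011, BZ)
  read 1, top B: go to q_1, push A → (q_1, 011, AZ)
No transition for (q_1, 0, top A); M blocks with input 011 remaining.

stuck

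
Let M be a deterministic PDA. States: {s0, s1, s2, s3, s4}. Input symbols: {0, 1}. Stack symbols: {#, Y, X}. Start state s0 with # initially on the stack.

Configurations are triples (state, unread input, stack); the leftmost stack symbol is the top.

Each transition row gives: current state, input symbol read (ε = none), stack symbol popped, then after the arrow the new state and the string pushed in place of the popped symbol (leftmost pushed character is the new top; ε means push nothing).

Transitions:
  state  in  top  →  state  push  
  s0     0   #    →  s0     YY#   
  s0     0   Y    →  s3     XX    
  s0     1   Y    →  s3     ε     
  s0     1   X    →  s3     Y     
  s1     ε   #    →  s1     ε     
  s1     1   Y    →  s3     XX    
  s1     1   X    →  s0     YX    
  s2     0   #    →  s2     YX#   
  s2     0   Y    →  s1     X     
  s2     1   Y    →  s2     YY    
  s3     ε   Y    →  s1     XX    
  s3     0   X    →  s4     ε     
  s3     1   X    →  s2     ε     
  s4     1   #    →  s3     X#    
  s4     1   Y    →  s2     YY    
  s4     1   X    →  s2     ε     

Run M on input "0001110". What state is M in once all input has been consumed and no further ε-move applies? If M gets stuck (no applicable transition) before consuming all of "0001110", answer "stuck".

(s0, 0001110, #)
  read 0, top #: go to s0, push YY# → (s0, 001110, YY#)
  read 0, top Y: go to s3, push XX → (s3, 01110, XXY#)
  read 0, top X: go to s4, push ε → (s4, 1110, XY#)
  read 1, top X: go to s2, push ε → (s2, 110, Y#)
  read 1, top Y: go to s2, push YY → (s2, 10, YY#)
  read 1, top Y: go to s2, push YY → (s2, 0, YYY#)
  read 0, top Y: go to s1, push X → (s1, ε, XYY#)
All input consumed; M is in state s1.

s1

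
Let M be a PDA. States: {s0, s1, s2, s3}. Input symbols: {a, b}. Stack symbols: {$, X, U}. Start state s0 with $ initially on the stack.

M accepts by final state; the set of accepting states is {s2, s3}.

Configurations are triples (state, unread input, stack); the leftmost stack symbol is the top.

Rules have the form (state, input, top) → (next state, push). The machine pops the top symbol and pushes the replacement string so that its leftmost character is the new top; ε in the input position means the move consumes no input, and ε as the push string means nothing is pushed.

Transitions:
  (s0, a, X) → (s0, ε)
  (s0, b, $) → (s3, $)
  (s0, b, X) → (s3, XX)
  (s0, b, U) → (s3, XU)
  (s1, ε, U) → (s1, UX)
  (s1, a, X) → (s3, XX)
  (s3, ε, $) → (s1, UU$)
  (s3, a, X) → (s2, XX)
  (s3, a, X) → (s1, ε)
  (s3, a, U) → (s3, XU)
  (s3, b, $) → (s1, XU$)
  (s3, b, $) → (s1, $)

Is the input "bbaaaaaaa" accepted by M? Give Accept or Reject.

One accepting computation: (s0, bbaaaaaaa, $) ⊢ (s3, baaaaaaa, $) ⊢ (s1, aaaaaaa, XU$) ⊢ (s3, aaaaaa, XXU$) ⊢ (s1, aaaaa, XU$) ⊢ (s3, aaaa, XXU$) ⊢ (s1, aaa, XU$) ⊢ (s3, aa, XXU$) ⊢ (s1, a, XU$) ⊢ (s3, ε, XXU$)
All input consumed and state s3 ∈ F.

Accept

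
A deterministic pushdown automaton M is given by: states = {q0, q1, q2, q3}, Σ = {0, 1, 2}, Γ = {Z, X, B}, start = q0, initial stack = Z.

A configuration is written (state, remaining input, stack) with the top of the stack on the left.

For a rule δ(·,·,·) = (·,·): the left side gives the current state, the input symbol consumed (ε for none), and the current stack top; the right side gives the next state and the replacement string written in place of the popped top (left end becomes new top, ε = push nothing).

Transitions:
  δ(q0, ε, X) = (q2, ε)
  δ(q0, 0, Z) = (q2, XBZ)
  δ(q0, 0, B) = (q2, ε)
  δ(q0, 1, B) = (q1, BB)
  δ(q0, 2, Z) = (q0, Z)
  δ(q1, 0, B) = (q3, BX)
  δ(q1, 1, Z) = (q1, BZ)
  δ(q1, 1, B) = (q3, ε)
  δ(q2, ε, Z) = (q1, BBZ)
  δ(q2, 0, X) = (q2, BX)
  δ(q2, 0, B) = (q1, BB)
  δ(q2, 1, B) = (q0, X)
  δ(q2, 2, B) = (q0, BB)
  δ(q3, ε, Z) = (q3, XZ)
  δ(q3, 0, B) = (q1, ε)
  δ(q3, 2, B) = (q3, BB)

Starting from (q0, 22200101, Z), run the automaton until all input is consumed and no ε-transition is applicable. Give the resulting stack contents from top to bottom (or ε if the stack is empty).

XBZ

(q0, 22200101, Z)
  read 2, top Z: go to q0, push Z → (q0, 2200101, Z)
  read 2, top Z: go to q0, push Z → (q0, 200101, Z)
  read 2, top Z: go to q0, push Z → (q0, 00101, Z)
  read 0, top Z: go to q2, push XBZ → (q2, 0101, XBZ)
  read 0, top X: go to q2, push BX → (q2, 101, BXBZ)
  read 1, top B: go to q0, push X → (q0, 01, XXBZ)
  ε-move, top X: go to q2, push ε → (q2, 01, XBZ)
  read 0, top X: go to q2, push BX → (q2, 1, BXBZ)
  read 1, top B: go to q0, push X → (q0, ε, XXBZ)
  ε-move, top X: go to q2, push ε → (q2, ε, XBZ)
All input consumed in state q2 with stack XBZ.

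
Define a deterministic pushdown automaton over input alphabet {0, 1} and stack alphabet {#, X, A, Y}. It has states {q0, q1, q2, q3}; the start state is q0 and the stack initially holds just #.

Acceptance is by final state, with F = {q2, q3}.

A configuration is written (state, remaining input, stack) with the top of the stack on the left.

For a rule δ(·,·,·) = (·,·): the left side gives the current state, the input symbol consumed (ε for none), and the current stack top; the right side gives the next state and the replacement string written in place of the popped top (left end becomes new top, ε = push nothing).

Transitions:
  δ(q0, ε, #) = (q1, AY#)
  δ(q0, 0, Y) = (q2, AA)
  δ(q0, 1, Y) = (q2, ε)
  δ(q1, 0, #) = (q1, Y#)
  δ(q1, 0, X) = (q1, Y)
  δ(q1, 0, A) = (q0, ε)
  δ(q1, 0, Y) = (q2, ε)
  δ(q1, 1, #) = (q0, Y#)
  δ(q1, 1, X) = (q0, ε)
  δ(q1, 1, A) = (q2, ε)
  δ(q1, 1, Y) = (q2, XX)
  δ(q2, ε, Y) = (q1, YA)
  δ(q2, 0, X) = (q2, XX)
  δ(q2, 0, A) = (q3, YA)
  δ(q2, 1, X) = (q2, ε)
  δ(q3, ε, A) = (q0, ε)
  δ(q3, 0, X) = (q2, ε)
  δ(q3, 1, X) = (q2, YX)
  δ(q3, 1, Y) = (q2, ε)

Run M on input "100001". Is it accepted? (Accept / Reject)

(q0, 100001, #)
  ε-move, top #: go to q1, push AY# → (q1, 100001, AY#)
  read 1, top A: go to q2, push ε → (q2, 00001, Y#)
  ε-move, top Y: go to q1, push YA → (q1, 00001, YA#)
  read 0, top Y: go to q2, push ε → (q2, 0001, A#)
  read 0, top A: go to q3, push YA → (q3, 001, YA#)
No transition applies at (q3, 001, YA#); input not fully consumed.

Reject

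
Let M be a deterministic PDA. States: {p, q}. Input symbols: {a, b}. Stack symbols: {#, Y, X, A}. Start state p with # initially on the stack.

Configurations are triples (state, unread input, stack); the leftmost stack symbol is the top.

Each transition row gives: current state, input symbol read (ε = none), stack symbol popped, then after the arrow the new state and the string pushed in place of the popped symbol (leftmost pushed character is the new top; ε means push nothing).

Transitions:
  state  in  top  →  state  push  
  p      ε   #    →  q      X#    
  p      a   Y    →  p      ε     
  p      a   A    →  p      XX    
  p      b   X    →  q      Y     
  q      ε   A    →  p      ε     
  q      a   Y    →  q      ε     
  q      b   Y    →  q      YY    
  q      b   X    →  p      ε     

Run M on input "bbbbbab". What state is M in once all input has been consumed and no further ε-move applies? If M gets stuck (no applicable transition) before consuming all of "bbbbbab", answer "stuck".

(p, bbbbbab, #)
  ε-move, top #: go to q, push X# → (q, bbbbbab, X#)
  read b, top X: go to p, push ε → (p, bbbbab, #)
  ε-move, top #: go to q, push X# → (q, bbbbab, X#)
  read b, top X: go to p, push ε → (p, bbbab, #)
  ε-move, top #: go to q, push X# → (q, bbbab, X#)
  read b, top X: go to p, push ε → (p, bbab, #)
  ε-move, top #: go to q, push X# → (q, bbab, X#)
  read b, top X: go to p, push ε → (p, bab, #)
  ε-move, top #: go to q, push X# → (q, bab, X#)
  read b, top X: go to p, push ε → (p, ab, #)
  ε-move, top #: go to q, push X# → (q, ab, X#)
No transition for (q, a, top X); M blocks with input ab remaining.

stuck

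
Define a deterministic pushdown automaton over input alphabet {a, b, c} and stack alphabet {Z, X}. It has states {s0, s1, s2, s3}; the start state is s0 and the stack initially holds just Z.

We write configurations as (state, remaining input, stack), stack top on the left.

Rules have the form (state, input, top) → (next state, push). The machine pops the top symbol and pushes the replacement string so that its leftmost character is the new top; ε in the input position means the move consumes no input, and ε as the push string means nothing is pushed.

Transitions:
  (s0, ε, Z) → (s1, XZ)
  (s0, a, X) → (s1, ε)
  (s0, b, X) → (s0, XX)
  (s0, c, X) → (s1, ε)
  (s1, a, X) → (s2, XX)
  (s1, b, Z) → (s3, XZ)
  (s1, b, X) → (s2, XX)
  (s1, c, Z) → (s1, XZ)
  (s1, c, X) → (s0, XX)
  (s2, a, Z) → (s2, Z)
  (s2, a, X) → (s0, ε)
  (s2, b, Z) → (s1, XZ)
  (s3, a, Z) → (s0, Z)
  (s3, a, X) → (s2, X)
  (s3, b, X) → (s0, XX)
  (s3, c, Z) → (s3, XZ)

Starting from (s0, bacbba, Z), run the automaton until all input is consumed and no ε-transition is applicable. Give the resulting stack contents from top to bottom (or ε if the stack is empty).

(s0, bacbba, Z)
  ε-move, top Z: go to s1, push XZ → (s1, bacbba, XZ)
  read b, top X: go to s2, push XX → (s2, acbba, XXZ)
  read a, top X: go to s0, push ε → (s0, cbba, XZ)
  read c, top X: go to s1, push ε → (s1, bba, Z)
  read b, top Z: go to s3, push XZ → (s3, ba, XZ)
  read b, top X: go to s0, push XX → (s0, a, XXZ)
  read a, top X: go to s1, push ε → (s1, ε, XZ)
All input consumed in state s1 with stack XZ.

XZ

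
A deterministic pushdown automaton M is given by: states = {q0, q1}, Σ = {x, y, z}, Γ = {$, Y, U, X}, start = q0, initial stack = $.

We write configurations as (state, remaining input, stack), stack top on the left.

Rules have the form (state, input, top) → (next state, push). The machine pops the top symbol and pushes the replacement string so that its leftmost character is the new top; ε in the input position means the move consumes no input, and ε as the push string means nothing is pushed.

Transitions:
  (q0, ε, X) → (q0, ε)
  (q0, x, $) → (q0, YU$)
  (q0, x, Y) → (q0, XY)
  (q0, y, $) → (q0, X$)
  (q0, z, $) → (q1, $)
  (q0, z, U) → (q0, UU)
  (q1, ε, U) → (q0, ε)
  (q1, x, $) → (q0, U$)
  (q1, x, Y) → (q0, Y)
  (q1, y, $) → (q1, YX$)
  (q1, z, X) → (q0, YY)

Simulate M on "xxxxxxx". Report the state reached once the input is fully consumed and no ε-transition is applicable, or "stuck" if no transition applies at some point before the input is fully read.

q0

(q0, xxxxxxx, $) ⊢ (q0, xxxxxx, YU$) ⊢ (q0, xxxxx, XYU$) ⊢ (q0, xxxxx, YU$) ⊢ (q0, xxxx, XYU$) ⊢ (q0, xxxx, YU$) ⊢ (q0, xxx, XYU$) ⊢ (q0, xxx, YU$) ⊢ (q0, xx, XYU$) ⊢ (q0, xx, YU$) ⊢ (q0, x, XYU$) ⊢ (q0, x, YU$) ⊢ (q0, ε, XYU$) ⊢ (q0, ε, YU$)
All input consumed; M is in state q0.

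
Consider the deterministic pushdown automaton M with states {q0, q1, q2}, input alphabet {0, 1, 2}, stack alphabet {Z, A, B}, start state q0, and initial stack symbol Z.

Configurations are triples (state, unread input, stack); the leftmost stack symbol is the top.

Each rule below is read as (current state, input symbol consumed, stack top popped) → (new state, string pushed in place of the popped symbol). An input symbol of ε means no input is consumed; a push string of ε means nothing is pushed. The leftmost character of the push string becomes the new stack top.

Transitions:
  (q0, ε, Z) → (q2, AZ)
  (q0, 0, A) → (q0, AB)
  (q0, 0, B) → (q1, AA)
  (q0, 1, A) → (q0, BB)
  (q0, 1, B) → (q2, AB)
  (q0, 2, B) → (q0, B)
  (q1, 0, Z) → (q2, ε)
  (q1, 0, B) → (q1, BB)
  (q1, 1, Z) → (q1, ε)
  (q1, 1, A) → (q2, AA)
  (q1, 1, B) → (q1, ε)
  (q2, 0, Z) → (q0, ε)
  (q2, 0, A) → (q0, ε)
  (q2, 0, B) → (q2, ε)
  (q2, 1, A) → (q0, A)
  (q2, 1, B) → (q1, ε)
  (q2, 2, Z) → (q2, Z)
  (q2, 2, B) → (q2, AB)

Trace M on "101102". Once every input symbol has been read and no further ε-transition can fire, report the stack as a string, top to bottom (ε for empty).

(q0, 101102, Z)
  ε-move, top Z: go to q2, push AZ → (q2, 101102, AZ)
  read 1, top A: go to q0, push A → (q0, 01102, AZ)
  read 0, top A: go to q0, push AB → (q0, 1102, ABZ)
  read 1, top A: go to q0, push BB → (q0, 102, BBBZ)
  read 1, top B: go to q2, push AB → (q2, 02, ABBBZ)
  read 0, top A: go to q0, push ε → (q0, 2, BBBZ)
  read 2, top B: go to q0, push B → (q0, ε, BBBZ)
All input consumed in state q0 with stack BBBZ.

BBBZ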